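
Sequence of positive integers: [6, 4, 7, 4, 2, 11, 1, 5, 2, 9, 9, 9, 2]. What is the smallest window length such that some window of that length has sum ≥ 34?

add 6: running sum 6 < 34
add 4: running sum 10 < 34
add 7: running sum 17 < 34
add 4: running sum 21 < 34
add 2: running sum 23 < 34
end 5: [6, 4, 7, 4, 2, 11] sum 34, len 6
end 6: [6, 4, 7, 4, 2, 11, 1] sum 35, len 7
end 7: [4, 7, 4, 2, 11, 1, 5] sum 34, len 7
end 8: [4, 7, 4, 2, 11, 1, 5, 2] sum 36, len 8
end 9: [4, 2, 11, 1, 5, 2, 9] sum 34, len 7
end 10: [11, 1, 5, 2, 9, 9] sum 37, len 6
end 11: [5, 2, 9, 9, 9] sum 34, len 5
end 12: [5, 2, 9, 9, 9, 2] sum 36, len 6
Shortest qualifying length: 5.

5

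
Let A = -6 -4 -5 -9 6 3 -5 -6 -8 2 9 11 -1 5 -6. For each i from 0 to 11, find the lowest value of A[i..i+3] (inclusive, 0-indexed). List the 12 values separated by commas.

Sliding a size-4 window across the 15 values:
-6 -4 -5 -9 → min -9
-4 -5 -9 6 → min -9
-5 -9 6 3 → min -9
-9 6 3 -5 → min -9
6 3 -5 -6 → min -6
3 -5 -6 -8 → min -8
-5 -6 -8 2 → min -8
-6 -8 2 9 → min -8
-8 2 9 11 → min -8
2 9 11 -1 → min -1
9 11 -1 5 → min -1
11 -1 5 -6 → min -6

-9, -9, -9, -9, -6, -8, -8, -8, -8, -1, -1, -6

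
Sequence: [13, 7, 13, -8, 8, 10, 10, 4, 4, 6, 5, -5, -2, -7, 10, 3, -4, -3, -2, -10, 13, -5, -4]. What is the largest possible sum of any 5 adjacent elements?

[13, 7, 13, -8, 8] → sum 33
[7, 13, -8, 8, 10] → sum 30
[13, -8, 8, 10, 10] → sum 33
[-8, 8, 10, 10, 4] → sum 24
[8, 10, 10, 4, 4] → sum 36
[10, 10, 4, 4, 6] → sum 34
[10, 4, 4, 6, 5] → sum 29
[4, 4, 6, 5, -5] → sum 14
[4, 6, 5, -5, -2] → sum 8
[6, 5, -5, -2, -7] → sum -3
[5, -5, -2, -7, 10] → sum 1
[-5, -2, -7, 10, 3] → sum -1
[-2, -7, 10, 3, -4] → sum 0
[-7, 10, 3, -4, -3] → sum -1
[10, 3, -4, -3, -2] → sum 4
[3, -4, -3, -2, -10] → sum -16
[-4, -3, -2, -10, 13] → sum -6
[-3, -2, -10, 13, -5] → sum -7
[-2, -10, 13, -5, -4] → sum -8
Largest of these is 36.

36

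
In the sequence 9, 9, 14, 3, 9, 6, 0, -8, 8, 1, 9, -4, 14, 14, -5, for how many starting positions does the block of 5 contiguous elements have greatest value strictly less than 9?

9 9 14 3 9 → max 14
9 14 3 9 6 → max 14
14 3 9 6 0 → max 14
3 9 6 0 -8 → max 9
9 6 0 -8 8 → max 9
6 0 -8 8 1 → max 8  < 9 ✓
0 -8 8 1 9 → max 9
-8 8 1 9 -4 → max 9
8 1 9 -4 14 → max 14
1 9 -4 14 14 → max 14
9 -4 14 14 -5 → max 14
1 window satisfy the condition.

1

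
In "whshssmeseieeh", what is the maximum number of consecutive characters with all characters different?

3

add w: [w] len 1
add h: [w, h] len 2
add s: [w, h, s] len 3
add h (repeat h, move left end past it): [s, h] len 2
add s (repeat s, move left end past it): [h, s] len 2
add s (repeat s, move left end past it): [s] len 1
add m: [s, m] len 2
add e: [s, m, e] len 3
add s (repeat s, move left end past it): [m, e, s] len 3
add e (repeat e, move left end past it): [s, e] len 2
add i: [s, e, i] len 3
add e (repeat e, move left end past it): [i, e] len 2
add e (repeat e, move left end past it): [e] len 1
add h: [e, h] len 2
Longest all-distinct length: 3.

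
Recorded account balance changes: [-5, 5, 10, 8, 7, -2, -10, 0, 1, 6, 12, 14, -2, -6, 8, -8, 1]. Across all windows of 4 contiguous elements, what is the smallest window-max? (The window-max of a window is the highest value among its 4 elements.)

-5 5 10 8 → max 10
5 10 8 7 → max 10
10 8 7 -2 → max 10
8 7 -2 -10 → max 8
7 -2 -10 0 → max 7
-2 -10 0 1 → max 1
-10 0 1 6 → max 6
0 1 6 12 → max 12
1 6 12 14 → max 14
6 12 14 -2 → max 14
12 14 -2 -6 → max 14
14 -2 -6 8 → max 14
-2 -6 8 -8 → max 8
-6 8 -8 1 → max 8
Smallest of these is 1.

1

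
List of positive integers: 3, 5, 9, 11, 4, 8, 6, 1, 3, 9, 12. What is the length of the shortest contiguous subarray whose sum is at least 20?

2

Extend right; whenever the sum reaches 20, record the length and shrink from the left:
add 3: running sum 3 < 20
add 5: running sum 8 < 20
add 9: running sum 17 < 20
add 11: shortest ending here [9, 11] sum 20, len 2
add 4: shortest ending here [9, 11, 4] sum 24, len 3
add 8: shortest ending here [11, 4, 8] sum 23, len 3
add 6: shortest ending here [11, 4, 8, 6] sum 29, len 4
add 1: shortest ending here [11, 4, 8, 6, 1] sum 30, len 5
add 3: shortest ending here [4, 8, 6, 1, 3] sum 22, len 5
add 9: shortest ending here [8, 6, 1, 3, 9] sum 27, len 5
add 12: shortest ending here [9, 12] sum 21, len 2
Shortest qualifying length: 2.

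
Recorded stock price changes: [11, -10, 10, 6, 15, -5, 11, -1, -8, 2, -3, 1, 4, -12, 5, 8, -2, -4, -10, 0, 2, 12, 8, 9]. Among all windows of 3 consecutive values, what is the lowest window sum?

Window sums for each of the 22 positions:
[11, -10, 10] → sum 11
[-10, 10, 6] → sum 6
[10, 6, 15] → sum 31
[6, 15, -5] → sum 16
[15, -5, 11] → sum 21
[-5, 11, -1] → sum 5
[11, -1, -8] → sum 2
[-1, -8, 2] → sum -7
[-8, 2, -3] → sum -9
[2, -3, 1] → sum 0
[-3, 1, 4] → sum 2
[1, 4, -12] → sum -7
[4, -12, 5] → sum -3
[-12, 5, 8] → sum 1
[5, 8, -2] → sum 11
[8, -2, -4] → sum 2
[-2, -4, -10] → sum -16
[-4, -10, 0] → sum -14
[-10, 0, 2] → sum -8
[0, 2, 12] → sum 14
[2, 12, 8] → sum 22
[12, 8, 9] → sum 29
Lowest of these is -16.

-16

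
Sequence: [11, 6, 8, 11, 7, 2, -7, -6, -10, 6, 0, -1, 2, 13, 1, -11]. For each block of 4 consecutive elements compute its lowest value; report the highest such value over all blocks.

Each size-4 window and its min:
(11, 6, 8, 11) → min 6
(6, 8, 11, 7) → min 6
(8, 11, 7, 2) → min 2
(11, 7, 2, -7) → min -7
(7, 2, -7, -6) → min -7
(2, -7, -6, -10) → min -10
(-7, -6, -10, 6) → min -10
(-6, -10, 6, 0) → min -10
(-10, 6, 0, -1) → min -10
(6, 0, -1, 2) → min -1
(0, -1, 2, 13) → min -1
(-1, 2, 13, 1) → min -1
(2, 13, 1, -11) → min -11
Highest of these is 6.

6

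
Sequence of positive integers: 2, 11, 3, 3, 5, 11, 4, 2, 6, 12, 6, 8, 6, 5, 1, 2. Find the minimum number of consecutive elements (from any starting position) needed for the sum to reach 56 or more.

Extend right; whenever the sum reaches 56, record the length and shrink from the left:
add 2: running sum 2 < 56
add 11: running sum 13 < 56
add 3: running sum 16 < 56
add 3: running sum 19 < 56
add 5: running sum 24 < 56
add 11: running sum 35 < 56
add 4: running sum 39 < 56
add 2: running sum 41 < 56
add 6: running sum 47 < 56
end 9: [11, 3, 3, 5, 11, 4, 2, 6, 12] sum 57, len 9
end 10: [11, 3, 3, 5, 11, 4, 2, 6, 12, 6] sum 63, len 10
end 11: [3, 5, 11, 4, 2, 6, 12, 6, 8] sum 57, len 9
end 12: [5, 11, 4, 2, 6, 12, 6, 8, 6] sum 60, len 9
end 13: [11, 4, 2, 6, 12, 6, 8, 6, 5] sum 60, len 9
end 14: [11, 4, 2, 6, 12, 6, 8, 6, 5, 1] sum 61, len 10
end 15: [11, 4, 2, 6, 12, 6, 8, 6, 5, 1, 2] sum 63, len 11
Shortest qualifying length: 9.

9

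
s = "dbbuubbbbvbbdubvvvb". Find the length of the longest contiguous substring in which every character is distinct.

4

[d] len 1
[d, b] len 2
[b] len 1
[b, u] len 2
[u] len 1
[u, b] len 2
[b] len 1
[b] len 1
[b] len 1
[b, v] len 2
[v, b] len 2
[b] len 1
[b, d] len 2
[b, d, u] len 3
[d, u, b] len 3
[d, u, b, v] len 4
[v] len 1
[v] len 1
[v, b] len 2
Longest all-distinct length: 4.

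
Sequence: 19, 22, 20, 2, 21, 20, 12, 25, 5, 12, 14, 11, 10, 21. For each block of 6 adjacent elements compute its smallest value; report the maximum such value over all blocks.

19 22 20 2 21 20 → min 2
22 20 2 21 20 12 → min 2
20 2 21 20 12 25 → min 2
2 21 20 12 25 5 → min 2
21 20 12 25 5 12 → min 5
20 12 25 5 12 14 → min 5
12 25 5 12 14 11 → min 5
25 5 12 14 11 10 → min 5
5 12 14 11 10 21 → min 5
Maximum of these is 5.

5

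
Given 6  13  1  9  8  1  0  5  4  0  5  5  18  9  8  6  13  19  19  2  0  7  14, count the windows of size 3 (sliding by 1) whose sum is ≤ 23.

14

[6, 13, 1] → sum 20  ≤ 23 ✓
[13, 1, 9] → sum 23  ≤ 23 ✓
[1, 9, 8] → sum 18  ≤ 23 ✓
[9, 8, 1] → sum 18  ≤ 23 ✓
[8, 1, 0] → sum 9  ≤ 23 ✓
[1, 0, 5] → sum 6  ≤ 23 ✓
[0, 5, 4] → sum 9  ≤ 23 ✓
[5, 4, 0] → sum 9  ≤ 23 ✓
[4, 0, 5] → sum 9  ≤ 23 ✓
[0, 5, 5] → sum 10  ≤ 23 ✓
[5, 5, 18] → sum 28
[5, 18, 9] → sum 32
[18, 9, 8] → sum 35
[9, 8, 6] → sum 23  ≤ 23 ✓
[8, 6, 13] → sum 27
[6, 13, 19] → sum 38
[13, 19, 19] → sum 51
[19, 19, 2] → sum 40
[19, 2, 0] → sum 21  ≤ 23 ✓
[2, 0, 7] → sum 9  ≤ 23 ✓
[0, 7, 14] → sum 21  ≤ 23 ✓
14 windows satisfy the condition.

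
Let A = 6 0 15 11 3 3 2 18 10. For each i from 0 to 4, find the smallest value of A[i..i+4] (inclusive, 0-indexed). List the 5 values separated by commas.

6 0 15 11 3 → min 0
0 15 11 3 3 → min 0
15 11 3 3 2 → min 2
11 3 3 2 18 → min 2
3 3 2 18 10 → min 2

0, 0, 2, 2, 2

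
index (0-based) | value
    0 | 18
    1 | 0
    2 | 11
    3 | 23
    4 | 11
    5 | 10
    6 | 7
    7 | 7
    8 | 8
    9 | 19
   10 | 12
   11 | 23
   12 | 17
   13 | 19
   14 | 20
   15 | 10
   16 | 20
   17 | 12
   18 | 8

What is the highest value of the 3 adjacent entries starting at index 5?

10

Elements at indices 5..7: 10, 7, 7
max(10, 7, 7) = 10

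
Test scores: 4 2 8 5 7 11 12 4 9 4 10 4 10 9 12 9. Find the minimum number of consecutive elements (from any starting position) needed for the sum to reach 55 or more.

Extend right; whenever the sum reaches 55, record the length and shrink from the left:
add 4: running sum 4 < 55
add 2: running sum 6 < 55
add 8: running sum 14 < 55
add 5: running sum 19 < 55
add 7: running sum 26 < 55
add 11: running sum 37 < 55
add 12: running sum 49 < 55
add 4: running sum 53 < 55
end 8: [8, 5, 7, 11, 12, 4, 9] sum 56, len 7
end 9: [8, 5, 7, 11, 12, 4, 9, 4] sum 60, len 8
end 10: [7, 11, 12, 4, 9, 4, 10] sum 57, len 7
end 11: [7, 11, 12, 4, 9, 4, 10, 4] sum 61, len 8
end 12: [11, 12, 4, 9, 4, 10, 4, 10] sum 64, len 8
end 13: [12, 4, 9, 4, 10, 4, 10, 9] sum 62, len 8
end 14: [9, 4, 10, 4, 10, 9, 12] sum 58, len 7
end 15: [4, 10, 4, 10, 9, 12, 9] sum 58, len 7
Shortest qualifying length: 7.

7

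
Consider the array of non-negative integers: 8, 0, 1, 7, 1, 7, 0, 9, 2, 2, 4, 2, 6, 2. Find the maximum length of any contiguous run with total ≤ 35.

11

Extend to the right; shrink from the left whenever the sum exceeds 35:
→ 8: sum 8, len 1
→ 0: sum 8, len 2
→ 1: sum 9, len 3
→ 7: sum 16, len 4
→ 1: sum 17, len 5
→ 7: sum 24, len 6
→ 0: sum 24, len 7
→ 9: sum 33, len 8
→ 2: sum 35, len 9
→ 2 (dropped 8): sum 29, len 9
→ 4: sum 33, len 10
→ 2: sum 35, len 11
→ 6 (dropped 0, 1, 7): sum 33, len 9
→ 2: sum 35, len 10
Longest length seen: 11.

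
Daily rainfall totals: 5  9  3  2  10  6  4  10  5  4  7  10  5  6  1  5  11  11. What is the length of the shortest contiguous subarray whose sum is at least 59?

9

add 5: running sum 5 < 59
add 9: running sum 14 < 59
add 3: running sum 17 < 59
add 2: running sum 19 < 59
add 10: running sum 29 < 59
add 6: running sum 35 < 59
add 4: running sum 39 < 59
add 10: running sum 49 < 59
add 5: running sum 54 < 59
add 4: running sum 58 < 59
add 7: shortest ending here [9, 3, 2, 10, 6, 4, 10, 5, 4, 7] sum 60, len 10
add 10: shortest ending here [3, 2, 10, 6, 4, 10, 5, 4, 7, 10] sum 61, len 10
add 5: shortest ending here [10, 6, 4, 10, 5, 4, 7, 10, 5] sum 61, len 9
add 6: shortest ending here [10, 6, 4, 10, 5, 4, 7, 10, 5, 6] sum 67, len 10
add 1: shortest ending here [10, 6, 4, 10, 5, 4, 7, 10, 5, 6, 1] sum 68, len 11
add 5: shortest ending here [6, 4, 10, 5, 4, 7, 10, 5, 6, 1, 5] sum 63, len 11
add 11: shortest ending here [10, 5, 4, 7, 10, 5, 6, 1, 5, 11] sum 64, len 10
add 11: shortest ending here [4, 7, 10, 5, 6, 1, 5, 11, 11] sum 60, len 9
Shortest qualifying length: 9.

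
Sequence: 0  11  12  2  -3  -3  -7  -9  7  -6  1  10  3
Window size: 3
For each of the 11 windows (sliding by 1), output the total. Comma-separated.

0 11 12 → sum 23
11 12 2 → sum 25
12 2 -3 → sum 11
2 -3 -3 → sum -4
-3 -3 -7 → sum -13
-3 -7 -9 → sum -19
-7 -9 7 → sum -9
-9 7 -6 → sum -8
7 -6 1 → sum 2
-6 1 10 → sum 5
1 10 3 → sum 14

23, 25, 11, -4, -13, -19, -9, -8, 2, 5, 14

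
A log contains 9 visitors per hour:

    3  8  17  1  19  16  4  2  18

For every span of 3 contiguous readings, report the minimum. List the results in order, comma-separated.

3, 1, 1, 1, 4, 2, 2

[3, 8, 17] → min 3
[8, 17, 1] → min 1
[17, 1, 19] → min 1
[1, 19, 16] → min 1
[19, 16, 4] → min 4
[16, 4, 2] → min 2
[4, 2, 18] → min 2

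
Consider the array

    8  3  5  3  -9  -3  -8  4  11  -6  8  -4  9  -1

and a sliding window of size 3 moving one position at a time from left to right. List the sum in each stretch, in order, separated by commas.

Sliding a size-3 window across the 14 values:
8 3 5 → sum 16
3 5 3 → sum 11
5 3 -9 → sum -1
3 -9 -3 → sum -9
-9 -3 -8 → sum -20
-3 -8 4 → sum -7
-8 4 11 → sum 7
4 11 -6 → sum 9
11 -6 8 → sum 13
-6 8 -4 → sum -2
8 -4 9 → sum 13
-4 9 -1 → sum 4

16, 11, -1, -9, -20, -7, 7, 9, 13, -2, 13, 4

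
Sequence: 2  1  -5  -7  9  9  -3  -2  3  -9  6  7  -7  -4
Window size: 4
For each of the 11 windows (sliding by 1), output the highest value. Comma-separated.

2, 9, 9, 9, 9, 9, 3, 6, 7, 7, 7

[2, 1, -5, -7] → max 2
[1, -5, -7, 9] → max 9
[-5, -7, 9, 9] → max 9
[-7, 9, 9, -3] → max 9
[9, 9, -3, -2] → max 9
[9, -3, -2, 3] → max 9
[-3, -2, 3, -9] → max 3
[-2, 3, -9, 6] → max 6
[3, -9, 6, 7] → max 7
[-9, 6, 7, -7] → max 7
[6, 7, -7, -4] → max 7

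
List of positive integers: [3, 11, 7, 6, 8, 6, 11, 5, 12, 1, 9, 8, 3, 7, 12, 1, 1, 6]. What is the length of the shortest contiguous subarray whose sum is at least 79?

Extend right; whenever the sum reaches 79, record the length and shrink from the left:
add 3: running sum 3 < 79
add 11: running sum 14 < 79
add 7: running sum 21 < 79
add 6: running sum 27 < 79
add 8: running sum 35 < 79
add 6: running sum 41 < 79
add 11: running sum 52 < 79
add 5: running sum 57 < 79
add 12: running sum 69 < 79
add 1: running sum 70 < 79
end 10: [3, 11, 7, 6, 8, 6, 11, 5, 12, 1, 9] sum 79, len 11
end 11: [11, 7, 6, 8, 6, 11, 5, 12, 1, 9, 8] sum 84, len 11
end 12: [11, 7, 6, 8, 6, 11, 5, 12, 1, 9, 8, 3] sum 87, len 12
end 13: [7, 6, 8, 6, 11, 5, 12, 1, 9, 8, 3, 7] sum 83, len 12
end 14: [8, 6, 11, 5, 12, 1, 9, 8, 3, 7, 12] sum 82, len 11
end 15: [8, 6, 11, 5, 12, 1, 9, 8, 3, 7, 12, 1] sum 83, len 12
end 16: [8, 6, 11, 5, 12, 1, 9, 8, 3, 7, 12, 1, 1] sum 84, len 13
end 17: [6, 11, 5, 12, 1, 9, 8, 3, 7, 12, 1, 1, 6] sum 82, len 13
Shortest qualifying length: 11.

11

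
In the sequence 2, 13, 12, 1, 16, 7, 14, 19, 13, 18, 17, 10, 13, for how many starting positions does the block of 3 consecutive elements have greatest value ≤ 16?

2 13 12 → max 13  ≤ 16 ✓
13 12 1 → max 13  ≤ 16 ✓
12 1 16 → max 16  ≤ 16 ✓
1 16 7 → max 16  ≤ 16 ✓
16 7 14 → max 16  ≤ 16 ✓
7 14 19 → max 19
14 19 13 → max 19
19 13 18 → max 19
13 18 17 → max 18
18 17 10 → max 18
17 10 13 → max 17
5 windows satisfy the condition.

5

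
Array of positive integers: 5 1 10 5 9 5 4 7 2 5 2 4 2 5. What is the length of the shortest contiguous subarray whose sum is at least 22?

3

add 5: running sum 5 < 22
add 1: running sum 6 < 22
add 10: running sum 16 < 22
add 5: running sum 21 < 22
end 4: [10, 5, 9] sum 24, len 3
end 5: [10, 5, 9, 5] sum 29, len 4
end 6: [5, 9, 5, 4] sum 23, len 4
end 7: [9, 5, 4, 7] sum 25, len 4
end 8: [9, 5, 4, 7, 2] sum 27, len 5
end 9: [5, 4, 7, 2, 5] sum 23, len 5
end 10: [5, 4, 7, 2, 5, 2] sum 25, len 6
end 11: [4, 7, 2, 5, 2, 4] sum 24, len 6
end 12: [7, 2, 5, 2, 4, 2] sum 22, len 6
end 13: [7, 2, 5, 2, 4, 2, 5] sum 27, len 7
Shortest qualifying length: 3.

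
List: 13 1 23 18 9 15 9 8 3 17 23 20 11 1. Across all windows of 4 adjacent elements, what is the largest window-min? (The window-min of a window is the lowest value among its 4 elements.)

11

Window mins for each of the 11 positions:
(13, 1, 23, 18) → min 1
(1, 23, 18, 9) → min 1
(23, 18, 9, 15) → min 9
(18, 9, 15, 9) → min 9
(9, 15, 9, 8) → min 8
(15, 9, 8, 3) → min 3
(9, 8, 3, 17) → min 3
(8, 3, 17, 23) → min 3
(3, 17, 23, 20) → min 3
(17, 23, 20, 11) → min 11
(23, 20, 11, 1) → min 1
Largest of these is 11.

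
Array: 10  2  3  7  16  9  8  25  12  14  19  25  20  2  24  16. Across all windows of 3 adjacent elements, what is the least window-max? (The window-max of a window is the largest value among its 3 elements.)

7

Each size-3 window and its max:
(10, 2, 3) → max 10
(2, 3, 7) → max 7
(3, 7, 16) → max 16
(7, 16, 9) → max 16
(16, 9, 8) → max 16
(9, 8, 25) → max 25
(8, 25, 12) → max 25
(25, 12, 14) → max 25
(12, 14, 19) → max 19
(14, 19, 25) → max 25
(19, 25, 20) → max 25
(25, 20, 2) → max 25
(20, 2, 24) → max 24
(2, 24, 16) → max 24
Least of these is 7.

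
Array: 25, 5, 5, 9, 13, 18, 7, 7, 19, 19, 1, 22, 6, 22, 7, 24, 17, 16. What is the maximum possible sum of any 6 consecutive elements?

98

[25, 5, 5, 9, 13, 18] → sum 75
[5, 5, 9, 13, 18, 7] → sum 57
[5, 9, 13, 18, 7, 7] → sum 59
[9, 13, 18, 7, 7, 19] → sum 73
[13, 18, 7, 7, 19, 19] → sum 83
[18, 7, 7, 19, 19, 1] → sum 71
[7, 7, 19, 19, 1, 22] → sum 75
[7, 19, 19, 1, 22, 6] → sum 74
[19, 19, 1, 22, 6, 22] → sum 89
[19, 1, 22, 6, 22, 7] → sum 77
[1, 22, 6, 22, 7, 24] → sum 82
[22, 6, 22, 7, 24, 17] → sum 98
[6, 22, 7, 24, 17, 16] → sum 92
Maximum of these is 98.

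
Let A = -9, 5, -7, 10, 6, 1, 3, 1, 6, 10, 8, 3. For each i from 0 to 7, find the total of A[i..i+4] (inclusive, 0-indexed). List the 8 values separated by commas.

Sliding a size-5 window across the 12 values:
-9 5 -7 10 6 → sum 5
5 -7 10 6 1 → sum 15
-7 10 6 1 3 → sum 13
10 6 1 3 1 → sum 21
6 1 3 1 6 → sum 17
1 3 1 6 10 → sum 21
3 1 6 10 8 → sum 28
1 6 10 8 3 → sum 28

5, 15, 13, 21, 17, 21, 28, 28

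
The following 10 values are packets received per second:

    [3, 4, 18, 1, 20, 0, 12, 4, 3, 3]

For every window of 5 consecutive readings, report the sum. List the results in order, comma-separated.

46, 43, 51, 37, 39, 22

3 4 18 1 20 → sum 46
4 18 1 20 0 → sum 43
18 1 20 0 12 → sum 51
1 20 0 12 4 → sum 37
20 0 12 4 3 → sum 39
0 12 4 3 3 → sum 22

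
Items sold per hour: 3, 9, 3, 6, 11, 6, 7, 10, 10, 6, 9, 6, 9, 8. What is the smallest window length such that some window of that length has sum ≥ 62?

8

add 3: running sum 3 < 62
add 9: running sum 12 < 62
add 3: running sum 15 < 62
add 6: running sum 21 < 62
add 11: running sum 32 < 62
add 6: running sum 38 < 62
add 7: running sum 45 < 62
add 10: running sum 55 < 62
end 8: [9, 3, 6, 11, 6, 7, 10, 10] sum 62, len 8
end 9: [9, 3, 6, 11, 6, 7, 10, 10, 6] sum 68, len 9
end 10: [6, 11, 6, 7, 10, 10, 6, 9] sum 65, len 8
end 11: [11, 6, 7, 10, 10, 6, 9, 6] sum 65, len 8
end 12: [6, 7, 10, 10, 6, 9, 6, 9] sum 63, len 8
end 13: [7, 10, 10, 6, 9, 6, 9, 8] sum 65, len 8
Shortest qualifying length: 8.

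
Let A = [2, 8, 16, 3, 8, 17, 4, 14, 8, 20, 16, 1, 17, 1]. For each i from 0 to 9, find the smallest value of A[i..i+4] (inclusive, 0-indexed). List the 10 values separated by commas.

Sliding a size-5 window across the 14 values:
[2, 8, 16, 3, 8] → min 2
[8, 16, 3, 8, 17] → min 3
[16, 3, 8, 17, 4] → min 3
[3, 8, 17, 4, 14] → min 3
[8, 17, 4, 14, 8] → min 4
[17, 4, 14, 8, 20] → min 4
[4, 14, 8, 20, 16] → min 4
[14, 8, 20, 16, 1] → min 1
[8, 20, 16, 1, 17] → min 1
[20, 16, 1, 17, 1] → min 1

2, 3, 3, 3, 4, 4, 4, 1, 1, 1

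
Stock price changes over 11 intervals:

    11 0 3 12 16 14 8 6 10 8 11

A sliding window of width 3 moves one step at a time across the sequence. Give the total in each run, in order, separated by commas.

(11, 0, 3) → sum 14
(0, 3, 12) → sum 15
(3, 12, 16) → sum 31
(12, 16, 14) → sum 42
(16, 14, 8) → sum 38
(14, 8, 6) → sum 28
(8, 6, 10) → sum 24
(6, 10, 8) → sum 24
(10, 8, 11) → sum 29

14, 15, 31, 42, 38, 28, 24, 24, 29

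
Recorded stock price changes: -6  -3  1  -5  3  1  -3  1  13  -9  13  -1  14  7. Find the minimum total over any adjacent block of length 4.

-13

Each size-4 window and its sum:
[-6, -3, 1, -5] → sum -13
[-3, 1, -5, 3] → sum -4
[1, -5, 3, 1] → sum 0
[-5, 3, 1, -3] → sum -4
[3, 1, -3, 1] → sum 2
[1, -3, 1, 13] → sum 12
[-3, 1, 13, -9] → sum 2
[1, 13, -9, 13] → sum 18
[13, -9, 13, -1] → sum 16
[-9, 13, -1, 14] → sum 17
[13, -1, 14, 7] → sum 33
Minimum of these is -13.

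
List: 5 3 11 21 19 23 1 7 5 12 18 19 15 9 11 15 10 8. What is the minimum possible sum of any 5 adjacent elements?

43

[5, 3, 11, 21, 19] → sum 59
[3, 11, 21, 19, 23] → sum 77
[11, 21, 19, 23, 1] → sum 75
[21, 19, 23, 1, 7] → sum 71
[19, 23, 1, 7, 5] → sum 55
[23, 1, 7, 5, 12] → sum 48
[1, 7, 5, 12, 18] → sum 43
[7, 5, 12, 18, 19] → sum 61
[5, 12, 18, 19, 15] → sum 69
[12, 18, 19, 15, 9] → sum 73
[18, 19, 15, 9, 11] → sum 72
[19, 15, 9, 11, 15] → sum 69
[15, 9, 11, 15, 10] → sum 60
[9, 11, 15, 10, 8] → sum 53
Minimum of these is 43.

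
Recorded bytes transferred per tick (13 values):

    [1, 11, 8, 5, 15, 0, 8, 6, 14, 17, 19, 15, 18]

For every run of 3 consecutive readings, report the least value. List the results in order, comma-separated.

1, 5, 5, 0, 0, 0, 6, 6, 14, 15, 15

[1, 11, 8] → min 1
[11, 8, 5] → min 5
[8, 5, 15] → min 5
[5, 15, 0] → min 0
[15, 0, 8] → min 0
[0, 8, 6] → min 0
[8, 6, 14] → min 6
[6, 14, 17] → min 6
[14, 17, 19] → min 14
[17, 19, 15] → min 15
[19, 15, 18] → min 15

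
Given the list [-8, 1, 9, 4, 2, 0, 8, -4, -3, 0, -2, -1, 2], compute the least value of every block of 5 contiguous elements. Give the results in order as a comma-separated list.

[-8, 1, 9, 4, 2] → min -8
[1, 9, 4, 2, 0] → min 0
[9, 4, 2, 0, 8] → min 0
[4, 2, 0, 8, -4] → min -4
[2, 0, 8, -4, -3] → min -4
[0, 8, -4, -3, 0] → min -4
[8, -4, -3, 0, -2] → min -4
[-4, -3, 0, -2, -1] → min -4
[-3, 0, -2, -1, 2] → min -3

-8, 0, 0, -4, -4, -4, -4, -4, -3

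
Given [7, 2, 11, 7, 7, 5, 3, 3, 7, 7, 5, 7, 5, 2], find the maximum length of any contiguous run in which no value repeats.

add 7: [7] len 1
add 2: [7, 2] len 2
add 11: [7, 2, 11] len 3
add 7 (repeat 7, move left end past it): [2, 11, 7] len 3
add 7 (repeat 7, move left end past it): [7] len 1
add 5: [7, 5] len 2
add 3: [7, 5, 3] len 3
add 3 (repeat 3, move left end past it): [3] len 1
add 7: [3, 7] len 2
add 7 (repeat 7, move left end past it): [7] len 1
add 5: [7, 5] len 2
add 7 (repeat 7, move left end past it): [5, 7] len 2
add 5 (repeat 5, move left end past it): [7, 5] len 2
add 2: [7, 5, 2] len 3
Longest all-distinct length: 3.

3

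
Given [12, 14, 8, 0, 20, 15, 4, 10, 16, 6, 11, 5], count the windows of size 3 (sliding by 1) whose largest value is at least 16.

6

[12, 14, 8] → max 14
[14, 8, 0] → max 14
[8, 0, 20] → max 20  ≥ 16 ✓
[0, 20, 15] → max 20  ≥ 16 ✓
[20, 15, 4] → max 20  ≥ 16 ✓
[15, 4, 10] → max 15
[4, 10, 16] → max 16  ≥ 16 ✓
[10, 16, 6] → max 16  ≥ 16 ✓
[16, 6, 11] → max 16  ≥ 16 ✓
[6, 11, 5] → max 11
6 windows satisfy the condition.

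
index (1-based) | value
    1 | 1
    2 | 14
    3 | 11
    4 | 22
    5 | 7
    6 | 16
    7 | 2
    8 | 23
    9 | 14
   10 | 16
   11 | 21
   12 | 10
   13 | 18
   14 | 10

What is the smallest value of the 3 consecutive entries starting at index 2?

11

Elements at indices 2..4: 14, 11, 22
min(14, 11, 22) = 11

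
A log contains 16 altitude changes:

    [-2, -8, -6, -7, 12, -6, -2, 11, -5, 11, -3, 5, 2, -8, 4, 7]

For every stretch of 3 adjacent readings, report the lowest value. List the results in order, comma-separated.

-8, -8, -7, -7, -6, -6, -5, -5, -5, -3, -3, -8, -8, -8

(-2, -8, -6) → min -8
(-8, -6, -7) → min -8
(-6, -7, 12) → min -7
(-7, 12, -6) → min -7
(12, -6, -2) → min -6
(-6, -2, 11) → min -6
(-2, 11, -5) → min -5
(11, -5, 11) → min -5
(-5, 11, -3) → min -5
(11, -3, 5) → min -3
(-3, 5, 2) → min -3
(5, 2, -8) → min -8
(2, -8, 4) → min -8
(-8, 4, 7) → min -8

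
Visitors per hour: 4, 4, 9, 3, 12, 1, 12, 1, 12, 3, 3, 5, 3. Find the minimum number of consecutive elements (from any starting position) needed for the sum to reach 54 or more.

add 4: running sum 4 < 54
add 4: running sum 8 < 54
add 9: running sum 17 < 54
add 3: running sum 20 < 54
add 12: running sum 32 < 54
add 1: running sum 33 < 54
add 12: running sum 45 < 54
add 1: running sum 46 < 54
end 8: [4, 9, 3, 12, 1, 12, 1, 12] sum 54, len 8
end 9: [4, 9, 3, 12, 1, 12, 1, 12, 3] sum 57, len 9
end 10: [9, 3, 12, 1, 12, 1, 12, 3, 3] sum 56, len 9
end 11: [9, 3, 12, 1, 12, 1, 12, 3, 3, 5] sum 61, len 10
end 12: [3, 12, 1, 12, 1, 12, 3, 3, 5, 3] sum 55, len 10
Shortest qualifying length: 8.

8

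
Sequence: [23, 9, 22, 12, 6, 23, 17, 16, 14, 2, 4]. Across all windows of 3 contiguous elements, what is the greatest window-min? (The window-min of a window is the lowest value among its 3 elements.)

16

[23, 9, 22] → min 9
[9, 22, 12] → min 9
[22, 12, 6] → min 6
[12, 6, 23] → min 6
[6, 23, 17] → min 6
[23, 17, 16] → min 16
[17, 16, 14] → min 14
[16, 14, 2] → min 2
[14, 2, 4] → min 2
Greatest of these is 16.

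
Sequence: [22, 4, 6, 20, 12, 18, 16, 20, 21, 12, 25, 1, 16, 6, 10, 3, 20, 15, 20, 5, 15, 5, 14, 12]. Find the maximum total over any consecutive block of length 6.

Window sums for each of the 19 positions:
[22, 4, 6, 20, 12, 18] → sum 82
[4, 6, 20, 12, 18, 16] → sum 76
[6, 20, 12, 18, 16, 20] → sum 92
[20, 12, 18, 16, 20, 21] → sum 107
[12, 18, 16, 20, 21, 12] → sum 99
[18, 16, 20, 21, 12, 25] → sum 112
[16, 20, 21, 12, 25, 1] → sum 95
[20, 21, 12, 25, 1, 16] → sum 95
[21, 12, 25, 1, 16, 6] → sum 81
[12, 25, 1, 16, 6, 10] → sum 70
[25, 1, 16, 6, 10, 3] → sum 61
[1, 16, 6, 10, 3, 20] → sum 56
[16, 6, 10, 3, 20, 15] → sum 70
[6, 10, 3, 20, 15, 20] → sum 74
[10, 3, 20, 15, 20, 5] → sum 73
[3, 20, 15, 20, 5, 15] → sum 78
[20, 15, 20, 5, 15, 5] → sum 80
[15, 20, 5, 15, 5, 14] → sum 74
[20, 5, 15, 5, 14, 12] → sum 71
Maximum of these is 112.

112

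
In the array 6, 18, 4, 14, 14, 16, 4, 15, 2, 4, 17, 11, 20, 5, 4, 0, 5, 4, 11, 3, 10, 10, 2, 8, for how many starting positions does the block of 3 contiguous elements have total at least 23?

13

6 18 4 → sum 28  ≥ 23 ✓
18 4 14 → sum 36  ≥ 23 ✓
4 14 14 → sum 32  ≥ 23 ✓
14 14 16 → sum 44  ≥ 23 ✓
14 16 4 → sum 34  ≥ 23 ✓
16 4 15 → sum 35  ≥ 23 ✓
4 15 2 → sum 21
15 2 4 → sum 21
2 4 17 → sum 23  ≥ 23 ✓
4 17 11 → sum 32  ≥ 23 ✓
17 11 20 → sum 48  ≥ 23 ✓
11 20 5 → sum 36  ≥ 23 ✓
20 5 4 → sum 29  ≥ 23 ✓
5 4 0 → sum 9
4 0 5 → sum 9
0 5 4 → sum 9
5 4 11 → sum 20
4 11 3 → sum 18
11 3 10 → sum 24  ≥ 23 ✓
3 10 10 → sum 23  ≥ 23 ✓
10 10 2 → sum 22
10 2 8 → sum 20
13 windows satisfy the condition.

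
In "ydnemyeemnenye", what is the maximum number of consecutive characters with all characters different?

[y] len 1
[y, d] len 2
[y, d, n] len 3
[y, d, n, e] len 4
[y, d, n, e, m] len 5
[d, n, e, m, y] len 5
[m, y, e] len 3
[e] len 1
[e, m] len 2
[e, m, n] len 3
[m, n, e] len 3
[e, n] len 2
[e, n, y] len 3
[n, y, e] len 3
Longest all-distinct length: 5.

5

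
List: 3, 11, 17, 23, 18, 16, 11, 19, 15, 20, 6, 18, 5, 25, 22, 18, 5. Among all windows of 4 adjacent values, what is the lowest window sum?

Window sums for each of the 14 positions:
(3, 11, 17, 23) → sum 54
(11, 17, 23, 18) → sum 69
(17, 23, 18, 16) → sum 74
(23, 18, 16, 11) → sum 68
(18, 16, 11, 19) → sum 64
(16, 11, 19, 15) → sum 61
(11, 19, 15, 20) → sum 65
(19, 15, 20, 6) → sum 60
(15, 20, 6, 18) → sum 59
(20, 6, 18, 5) → sum 49
(6, 18, 5, 25) → sum 54
(18, 5, 25, 22) → sum 70
(5, 25, 22, 18) → sum 70
(25, 22, 18, 5) → sum 70
Lowest of these is 49.

49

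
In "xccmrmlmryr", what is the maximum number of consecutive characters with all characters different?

[x] len 1
[x, c] len 2
[c] len 1
[c, m] len 2
[c, m, r] len 3
[r, m] len 2
[r, m, l] len 3
[l, m] len 2
[l, m, r] len 3
[l, m, r, y] len 4
[y, r] len 2
Longest all-distinct length: 4.

4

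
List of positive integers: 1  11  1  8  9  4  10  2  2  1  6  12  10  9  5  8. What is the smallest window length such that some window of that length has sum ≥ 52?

8

add 1: running sum 1 < 52
add 11: running sum 12 < 52
add 1: running sum 13 < 52
add 8: running sum 21 < 52
add 9: running sum 30 < 52
add 4: running sum 34 < 52
add 10: running sum 44 < 52
add 2: running sum 46 < 52
add 2: running sum 48 < 52
add 1: running sum 49 < 52
add 6: shortest ending here [11, 1, 8, 9, 4, 10, 2, 2, 1, 6] sum 54, len 10
add 12: shortest ending here [8, 9, 4, 10, 2, 2, 1, 6, 12] sum 54, len 9
add 10: shortest ending here [9, 4, 10, 2, 2, 1, 6, 12, 10] sum 56, len 9
add 9: shortest ending here [10, 2, 2, 1, 6, 12, 10, 9] sum 52, len 8
add 5: shortest ending here [10, 2, 2, 1, 6, 12, 10, 9, 5] sum 57, len 9
add 8: shortest ending here [2, 1, 6, 12, 10, 9, 5, 8] sum 53, len 8
Shortest qualifying length: 8.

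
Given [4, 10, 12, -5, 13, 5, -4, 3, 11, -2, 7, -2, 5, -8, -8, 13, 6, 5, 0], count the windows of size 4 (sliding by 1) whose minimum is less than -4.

[4, 10, 12, -5] → min -5  < -4 ✓
[10, 12, -5, 13] → min -5  < -4 ✓
[12, -5, 13, 5] → min -5  < -4 ✓
[-5, 13, 5, -4] → min -5  < -4 ✓
[13, 5, -4, 3] → min -4
[5, -4, 3, 11] → min -4
[-4, 3, 11, -2] → min -4
[3, 11, -2, 7] → min -2
[11, -2, 7, -2] → min -2
[-2, 7, -2, 5] → min -2
[7, -2, 5, -8] → min -8  < -4 ✓
[-2, 5, -8, -8] → min -8  < -4 ✓
[5, -8, -8, 13] → min -8  < -4 ✓
[-8, -8, 13, 6] → min -8  < -4 ✓
[-8, 13, 6, 5] → min -8  < -4 ✓
[13, 6, 5, 0] → min 0
9 windows satisfy the condition.

9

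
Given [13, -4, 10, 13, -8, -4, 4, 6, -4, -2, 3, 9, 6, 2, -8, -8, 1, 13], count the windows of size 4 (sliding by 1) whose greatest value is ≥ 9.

9

[13, -4, 10, 13] → max 13  ≥ 9 ✓
[-4, 10, 13, -8] → max 13  ≥ 9 ✓
[10, 13, -8, -4] → max 13  ≥ 9 ✓
[13, -8, -4, 4] → max 13  ≥ 9 ✓
[-8, -4, 4, 6] → max 6
[-4, 4, 6, -4] → max 6
[4, 6, -4, -2] → max 6
[6, -4, -2, 3] → max 6
[-4, -2, 3, 9] → max 9  ≥ 9 ✓
[-2, 3, 9, 6] → max 9  ≥ 9 ✓
[3, 9, 6, 2] → max 9  ≥ 9 ✓
[9, 6, 2, -8] → max 9  ≥ 9 ✓
[6, 2, -8, -8] → max 6
[2, -8, -8, 1] → max 2
[-8, -8, 1, 13] → max 13  ≥ 9 ✓
9 windows satisfy the condition.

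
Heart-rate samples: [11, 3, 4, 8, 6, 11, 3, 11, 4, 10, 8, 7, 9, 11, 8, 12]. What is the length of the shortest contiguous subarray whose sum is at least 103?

Extend right; whenever the sum reaches 103, record the length and shrink from the left:
add 11: running sum 11 < 103
add 3: running sum 14 < 103
add 4: running sum 18 < 103
add 8: running sum 26 < 103
add 6: running sum 32 < 103
add 11: running sum 43 < 103
add 3: running sum 46 < 103
add 11: running sum 57 < 103
add 4: running sum 61 < 103
add 10: running sum 71 < 103
add 8: running sum 79 < 103
add 7: running sum 86 < 103
add 9: running sum 95 < 103
end 13: [11, 3, 4, 8, 6, 11, 3, 11, 4, 10, 8, 7, 9, 11] sum 106, len 14
end 14: [3, 4, 8, 6, 11, 3, 11, 4, 10, 8, 7, 9, 11, 8] sum 103, len 14
end 15: [8, 6, 11, 3, 11, 4, 10, 8, 7, 9, 11, 8, 12] sum 108, len 13
Shortest qualifying length: 13.

13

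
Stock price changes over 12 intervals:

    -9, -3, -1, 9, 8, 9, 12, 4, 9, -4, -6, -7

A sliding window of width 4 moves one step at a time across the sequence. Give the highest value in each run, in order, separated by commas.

9, 9, 9, 12, 12, 12, 12, 9, 9

[-9, -3, -1, 9] → max 9
[-3, -1, 9, 8] → max 9
[-1, 9, 8, 9] → max 9
[9, 8, 9, 12] → max 12
[8, 9, 12, 4] → max 12
[9, 12, 4, 9] → max 12
[12, 4, 9, -4] → max 12
[4, 9, -4, -6] → max 9
[9, -4, -6, -7] → max 9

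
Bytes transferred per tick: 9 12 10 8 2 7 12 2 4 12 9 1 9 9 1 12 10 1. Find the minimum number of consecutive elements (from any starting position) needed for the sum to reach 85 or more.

11

add 9: running sum 9 < 85
add 12: running sum 21 < 85
add 10: running sum 31 < 85
add 8: running sum 39 < 85
add 2: running sum 41 < 85
add 7: running sum 48 < 85
add 12: running sum 60 < 85
add 2: running sum 62 < 85
add 4: running sum 66 < 85
add 12: running sum 78 < 85
add 9: shortest ending here [9, 12, 10, 8, 2, 7, 12, 2, 4, 12, 9] sum 87, len 11
add 1: shortest ending here [9, 12, 10, 8, 2, 7, 12, 2, 4, 12, 9, 1] sum 88, len 12
add 9: shortest ending here [12, 10, 8, 2, 7, 12, 2, 4, 12, 9, 1, 9] sum 88, len 12
add 9: shortest ending here [10, 8, 2, 7, 12, 2, 4, 12, 9, 1, 9, 9] sum 85, len 12
add 1: shortest ending here [10, 8, 2, 7, 12, 2, 4, 12, 9, 1, 9, 9, 1] sum 86, len 13
add 12: shortest ending here [8, 2, 7, 12, 2, 4, 12, 9, 1, 9, 9, 1, 12] sum 88, len 13
add 10: shortest ending here [7, 12, 2, 4, 12, 9, 1, 9, 9, 1, 12, 10] sum 88, len 12
add 1: shortest ending here [7, 12, 2, 4, 12, 9, 1, 9, 9, 1, 12, 10, 1] sum 89, len 13
Shortest qualifying length: 11.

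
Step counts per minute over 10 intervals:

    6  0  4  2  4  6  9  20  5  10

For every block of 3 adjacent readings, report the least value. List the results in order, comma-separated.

Sliding a size-3 window across the 10 values:
(6, 0, 4) → min 0
(0, 4, 2) → min 0
(4, 2, 4) → min 2
(2, 4, 6) → min 2
(4, 6, 9) → min 4
(6, 9, 20) → min 6
(9, 20, 5) → min 5
(20, 5, 10) → min 5

0, 0, 2, 2, 4, 6, 5, 5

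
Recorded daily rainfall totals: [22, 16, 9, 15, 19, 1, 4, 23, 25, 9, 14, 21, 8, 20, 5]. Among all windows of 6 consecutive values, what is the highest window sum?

Window sums for each of the 10 positions:
[22, 16, 9, 15, 19, 1] → sum 82
[16, 9, 15, 19, 1, 4] → sum 64
[9, 15, 19, 1, 4, 23] → sum 71
[15, 19, 1, 4, 23, 25] → sum 87
[19, 1, 4, 23, 25, 9] → sum 81
[1, 4, 23, 25, 9, 14] → sum 76
[4, 23, 25, 9, 14, 21] → sum 96
[23, 25, 9, 14, 21, 8] → sum 100
[25, 9, 14, 21, 8, 20] → sum 97
[9, 14, 21, 8, 20, 5] → sum 77
Highest of these is 100.

100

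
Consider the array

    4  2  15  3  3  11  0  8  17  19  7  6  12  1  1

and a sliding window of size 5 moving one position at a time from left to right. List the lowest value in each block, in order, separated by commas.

(4, 2, 15, 3, 3) → min 2
(2, 15, 3, 3, 11) → min 2
(15, 3, 3, 11, 0) → min 0
(3, 3, 11, 0, 8) → min 0
(3, 11, 0, 8, 17) → min 0
(11, 0, 8, 17, 19) → min 0
(0, 8, 17, 19, 7) → min 0
(8, 17, 19, 7, 6) → min 6
(17, 19, 7, 6, 12) → min 6
(19, 7, 6, 12, 1) → min 1
(7, 6, 12, 1, 1) → min 1

2, 2, 0, 0, 0, 0, 0, 6, 6, 1, 1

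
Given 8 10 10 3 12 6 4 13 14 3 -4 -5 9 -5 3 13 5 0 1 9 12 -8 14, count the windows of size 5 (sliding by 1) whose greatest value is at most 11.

2

8 10 10 3 12 → max 12
10 10 3 12 6 → max 12
10 3 12 6 4 → max 12
3 12 6 4 13 → max 13
12 6 4 13 14 → max 14
6 4 13 14 3 → max 14
4 13 14 3 -4 → max 14
13 14 3 -4 -5 → max 14
14 3 -4 -5 9 → max 14
3 -4 -5 9 -5 → max 9  ≤ 11 ✓
-4 -5 9 -5 3 → max 9  ≤ 11 ✓
-5 9 -5 3 13 → max 13
9 -5 3 13 5 → max 13
-5 3 13 5 0 → max 13
3 13 5 0 1 → max 13
13 5 0 1 9 → max 13
5 0 1 9 12 → max 12
0 1 9 12 -8 → max 12
1 9 12 -8 14 → max 14
2 windows satisfy the condition.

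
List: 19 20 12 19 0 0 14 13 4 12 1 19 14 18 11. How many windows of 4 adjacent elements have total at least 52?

(19, 20, 12, 19) → sum 70  ≥ 52 ✓
(20, 12, 19, 0) → sum 51
(12, 19, 0, 0) → sum 31
(19, 0, 0, 14) → sum 33
(0, 0, 14, 13) → sum 27
(0, 14, 13, 4) → sum 31
(14, 13, 4, 12) → sum 43
(13, 4, 12, 1) → sum 30
(4, 12, 1, 19) → sum 36
(12, 1, 19, 14) → sum 46
(1, 19, 14, 18) → sum 52  ≥ 52 ✓
(19, 14, 18, 11) → sum 62  ≥ 52 ✓
3 windows satisfy the condition.

3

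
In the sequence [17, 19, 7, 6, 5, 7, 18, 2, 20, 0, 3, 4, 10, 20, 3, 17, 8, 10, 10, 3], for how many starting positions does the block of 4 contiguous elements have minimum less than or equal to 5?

15

17 19 7 6 → min 6
19 7 6 5 → min 5  ≤ 5 ✓
7 6 5 7 → min 5  ≤ 5 ✓
6 5 7 18 → min 5  ≤ 5 ✓
5 7 18 2 → min 2  ≤ 5 ✓
7 18 2 20 → min 2  ≤ 5 ✓
18 2 20 0 → min 0  ≤ 5 ✓
2 20 0 3 → min 0  ≤ 5 ✓
20 0 3 4 → min 0  ≤ 5 ✓
0 3 4 10 → min 0  ≤ 5 ✓
3 4 10 20 → min 3  ≤ 5 ✓
4 10 20 3 → min 3  ≤ 5 ✓
10 20 3 17 → min 3  ≤ 5 ✓
20 3 17 8 → min 3  ≤ 5 ✓
3 17 8 10 → min 3  ≤ 5 ✓
17 8 10 10 → min 8
8 10 10 3 → min 3  ≤ 5 ✓
15 windows satisfy the condition.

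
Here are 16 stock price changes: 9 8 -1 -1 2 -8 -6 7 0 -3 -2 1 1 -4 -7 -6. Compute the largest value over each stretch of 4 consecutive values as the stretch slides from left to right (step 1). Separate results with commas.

9 8 -1 -1 → max 9
8 -1 -1 2 → max 8
-1 -1 2 -8 → max 2
-1 2 -8 -6 → max 2
2 -8 -6 7 → max 7
-8 -6 7 0 → max 7
-6 7 0 -3 → max 7
7 0 -3 -2 → max 7
0 -3 -2 1 → max 1
-3 -2 1 1 → max 1
-2 1 1 -4 → max 1
1 1 -4 -7 → max 1
1 -4 -7 -6 → max 1

9, 8, 2, 2, 7, 7, 7, 7, 1, 1, 1, 1, 1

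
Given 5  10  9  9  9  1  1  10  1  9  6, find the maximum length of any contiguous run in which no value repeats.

add 5: [5] len 1
add 10: [5, 10] len 2
add 9: [5, 10, 9] len 3
add 9 (repeat 9, move left end past it): [9] len 1
add 9 (repeat 9, move left end past it): [9] len 1
add 1: [9, 1] len 2
add 1 (repeat 1, move left end past it): [1] len 1
add 10: [1, 10] len 2
add 1 (repeat 1, move left end past it): [10, 1] len 2
add 9: [10, 1, 9] len 3
add 6: [10, 1, 9, 6] len 4
Longest all-distinct length: 4.

4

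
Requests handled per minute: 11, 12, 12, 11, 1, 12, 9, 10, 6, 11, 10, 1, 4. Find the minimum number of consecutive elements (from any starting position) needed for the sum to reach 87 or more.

add 11: running sum 11 < 87
add 12: running sum 23 < 87
add 12: running sum 35 < 87
add 11: running sum 46 < 87
add 1: running sum 47 < 87
add 12: running sum 59 < 87
add 9: running sum 68 < 87
add 10: running sum 78 < 87
add 6: running sum 84 < 87
add 11: shortest ending here [11, 12, 12, 11, 1, 12, 9, 10, 6, 11] sum 95, len 10
add 10: shortest ending here [12, 12, 11, 1, 12, 9, 10, 6, 11, 10] sum 94, len 10
add 1: shortest ending here [12, 12, 11, 1, 12, 9, 10, 6, 11, 10, 1] sum 95, len 11
add 4: shortest ending here [12, 11, 1, 12, 9, 10, 6, 11, 10, 1, 4] sum 87, len 11
Shortest qualifying length: 10.

10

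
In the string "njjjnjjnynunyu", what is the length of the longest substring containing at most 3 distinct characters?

add n: window [n] (1 distinct), len 1
add j: window [n, j] (2 distinct), len 2
add j: window [n, j, j] (2 distinct), len 3
add j: window [n, j, j, j] (2 distinct), len 4
add n: window [n, j, j, j, n] (2 distinct), len 5
add j: window [n, j, j, j, n, j] (2 distinct), len 6
add j: window [n, j, j, j, n, j, j] (2 distinct), len 7
add n: window [n, j, j, j, n, j, j, n] (2 distinct), len 8
add y: window [n, j, j, j, n, j, j, n, y] (3 distinct), len 9
add n: window [n, j, j, j, n, j, j, n, y, n] (3 distinct), len 10
add u: window [n, y, n, u] (3 distinct), len 4
add n: window [n, y, n, u, n] (3 distinct), len 5
add y: window [n, y, n, u, n, y] (3 distinct), len 6
add u: window [n, y, n, u, n, y, u] (3 distinct), len 7
Longest length with ≤3 distinct: 10.

10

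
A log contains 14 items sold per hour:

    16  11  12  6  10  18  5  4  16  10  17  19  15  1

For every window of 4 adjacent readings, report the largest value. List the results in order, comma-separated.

16 11 12 6 → max 16
11 12 6 10 → max 12
12 6 10 18 → max 18
6 10 18 5 → max 18
10 18 5 4 → max 18
18 5 4 16 → max 18
5 4 16 10 → max 16
4 16 10 17 → max 17
16 10 17 19 → max 19
10 17 19 15 → max 19
17 19 15 1 → max 19

16, 12, 18, 18, 18, 18, 16, 17, 19, 19, 19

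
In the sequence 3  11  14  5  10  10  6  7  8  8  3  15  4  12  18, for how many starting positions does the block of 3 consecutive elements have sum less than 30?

10

3 11 14 → sum 28  < 30 ✓
11 14 5 → sum 30
14 5 10 → sum 29  < 30 ✓
5 10 10 → sum 25  < 30 ✓
10 10 6 → sum 26  < 30 ✓
10 6 7 → sum 23  < 30 ✓
6 7 8 → sum 21  < 30 ✓
7 8 8 → sum 23  < 30 ✓
8 8 3 → sum 19  < 30 ✓
8 3 15 → sum 26  < 30 ✓
3 15 4 → sum 22  < 30 ✓
15 4 12 → sum 31
4 12 18 → sum 34
10 windows satisfy the condition.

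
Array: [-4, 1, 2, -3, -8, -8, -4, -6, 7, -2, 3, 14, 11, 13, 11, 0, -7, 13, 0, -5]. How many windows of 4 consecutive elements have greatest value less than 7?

[-4, 1, 2, -3] → max 2  < 7 ✓
[1, 2, -3, -8] → max 2  < 7 ✓
[2, -3, -8, -8] → max 2  < 7 ✓
[-3, -8, -8, -4] → max -3  < 7 ✓
[-8, -8, -4, -6] → max -4  < 7 ✓
[-8, -4, -6, 7] → max 7
[-4, -6, 7, -2] → max 7
[-6, 7, -2, 3] → max 7
[7, -2, 3, 14] → max 14
[-2, 3, 14, 11] → max 14
[3, 14, 11, 13] → max 14
[14, 11, 13, 11] → max 14
[11, 13, 11, 0] → max 13
[13, 11, 0, -7] → max 13
[11, 0, -7, 13] → max 13
[0, -7, 13, 0] → max 13
[-7, 13, 0, -5] → max 13
5 windows satisfy the condition.

5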